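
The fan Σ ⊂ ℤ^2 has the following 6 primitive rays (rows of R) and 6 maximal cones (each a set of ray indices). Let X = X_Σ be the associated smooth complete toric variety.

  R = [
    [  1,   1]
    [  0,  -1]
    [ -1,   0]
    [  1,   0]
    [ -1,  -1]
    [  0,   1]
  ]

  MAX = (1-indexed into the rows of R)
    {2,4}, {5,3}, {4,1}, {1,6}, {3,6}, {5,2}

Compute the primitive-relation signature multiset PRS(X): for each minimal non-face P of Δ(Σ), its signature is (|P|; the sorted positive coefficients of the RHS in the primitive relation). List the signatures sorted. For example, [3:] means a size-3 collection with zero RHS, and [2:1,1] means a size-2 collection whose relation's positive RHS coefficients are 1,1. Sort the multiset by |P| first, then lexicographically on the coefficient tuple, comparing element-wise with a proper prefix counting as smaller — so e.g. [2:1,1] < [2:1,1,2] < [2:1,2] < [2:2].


9 collections generate NE(X_Σ); each relation:

  • {1,5}:  v_{1} + v_{5} = 0  ⇒ sig = [2:]
  • {2,6}:  v_{2} + v_{6} = 0  ⇒ sig = [2:]
  • {3,4}:  v_{3} + v_{4} = 0  ⇒ sig = [2:]
  • {1,2}:  v_{1} + v_{2} = v_{4}  ⇒ sig = [2:1]
  • {1,3}:  v_{1} + v_{3} = v_{6}  ⇒ sig = [2:1]
  • {2,3}:  v_{2} + v_{3} = v_{5}  ⇒ sig = [2:1]
  • {4,5}:  v_{4} + v_{5} = v_{2}  ⇒ sig = [2:1]
  • {4,6}:  v_{4} + v_{6} = v_{1}  ⇒ sig = [2:1]
  • {5,6}:  v_{5} + v_{6} = v_{3}  ⇒ sig = [2:1]

so the primitive-relation signature multiset is
[[2:], [2:], [2:], [2:1], [2:1], [2:1], [2:1], [2:1], [2:1]]


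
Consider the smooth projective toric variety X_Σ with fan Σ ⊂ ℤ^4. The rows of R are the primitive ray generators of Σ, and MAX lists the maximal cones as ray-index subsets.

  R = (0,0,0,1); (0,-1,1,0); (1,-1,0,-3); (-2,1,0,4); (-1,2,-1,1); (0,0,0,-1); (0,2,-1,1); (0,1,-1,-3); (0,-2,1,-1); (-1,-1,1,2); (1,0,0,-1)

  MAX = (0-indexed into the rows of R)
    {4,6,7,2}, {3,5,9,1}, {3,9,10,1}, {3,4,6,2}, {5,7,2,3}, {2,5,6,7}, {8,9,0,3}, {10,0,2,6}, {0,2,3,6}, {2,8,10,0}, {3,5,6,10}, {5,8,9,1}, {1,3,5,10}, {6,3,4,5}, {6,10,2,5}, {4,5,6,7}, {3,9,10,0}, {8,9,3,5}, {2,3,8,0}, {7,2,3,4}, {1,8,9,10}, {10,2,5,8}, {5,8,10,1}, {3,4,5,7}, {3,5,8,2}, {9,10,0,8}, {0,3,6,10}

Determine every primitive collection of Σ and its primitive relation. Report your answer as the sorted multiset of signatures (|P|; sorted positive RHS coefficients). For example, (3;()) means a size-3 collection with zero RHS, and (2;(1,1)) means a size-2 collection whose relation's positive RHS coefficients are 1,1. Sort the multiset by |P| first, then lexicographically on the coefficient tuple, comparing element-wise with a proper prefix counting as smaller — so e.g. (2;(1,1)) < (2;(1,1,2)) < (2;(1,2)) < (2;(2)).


24 minimal non-faces of Δ(Σ) (on 11 rays):

  P={0,5}:  v_{0} + v_{5} = 0  so sig = (2;())
  P={6,8}:  v_{6} + v_{8} = 0  so sig = (2;())
  P={2,9}:  v_{2} + v_{9} = v_{8}  so sig = (2;(1))
  P={0,1}:  v_{0} + v_{1} = v_{9} + v_{10}  so sig = (2;(1,1))
  P={0,7}:  v_{0} + v_{7} = v_{2} + v_{4}  so sig = (2;(1,1))
  P={4,9}:  v_{4} + v_{9} = v_{3} + v_{5}  so sig = (2;(1,1))
  P={4,10}:  v_{4} + v_{10} = v_{5} + v_{6}  so sig = (2;(1,1))
  P={6,9}:  v_{6} + v_{9} = v_{3} + v_{10}  so sig = (2;(1,1))
  P={0,4}:  v_{0} + v_{4} = v_{2} + v_{3} + v_{6}  so sig = (2;(1,1,1))
  P={1,2}:  v_{1} + v_{2} = v_{5} + v_{8} + v_{10}  so sig = (2;(1,1,1))
  P={4,8}:  v_{4} + v_{8} = v_{2} + v_{3} + v_{5}  so sig = (2;(1,1,1))
  P={1,4}:  v_{1} + v_{4} = v_{3} + 2·v_{5} + v_{10}  so sig = (2;(1,1,2))
  P={1,6}:  v_{1} + v_{6} = v_{3} + v_{5} + 2·v_{10}  so sig = (2;(1,1,2))
  P={7,9}:  v_{7} + v_{9} = v_{2} + v_{3} + 2·v_{5}  so sig = (2;(1,1,2))
  P={7,10}:  v_{7} + v_{10} = v_{2} + 2·v_{5} + v_{6}  so sig = (2;(1,1,2))
  P={7,8}:  v_{7} + v_{8} = 2·v_{2} + v_{3} + 2·v_{5}  so sig = (2;(1,2,2))
  P={1,7}:  v_{1} + v_{7} = 3·v_{5}  so sig = (2;(3))
  P={2,3,10}:  v_{2} + v_{3} + v_{10} = 0  so sig = (3;())
  P={2,4,5}:  v_{2} + v_{4} + v_{5} = v_{7}  so sig = (3;(1))
  P={3,8,10}:  v_{3} + v_{8} + v_{10} = v_{9}  so sig = (3;(1))
  P={5,9,10}:  v_{5} + v_{9} + v_{10} = v_{1}  so sig = (3;(1))
  P={1,3,8}:  v_{1} + v_{3} + v_{8} = v_{5} + 2·v_{9}  so sig = (3;(1,2))
  P={3,6,7}:  v_{3} + v_{6} + v_{7} = 2·v_{4}  so sig = (3;(2))
  P={2,3,5,6}:  v_{2} + v_{3} + v_{5} + v_{6} = v_{4}  so sig = (4;(1))

so the primitive-relation signature multiset is
    |P|=2: 17 collections, coeffs (), (), (1), (1,1), (1,1), (1,1), (1,1), (1,1), (1,1,1), (1,1,1), (1,1,1), (1,1,2), (1,1,2), (1,1,2), (1,1,2), (1,2,2), (3)
    |P|=3: 6 collections, coeffs (), (1), (1), (1), (1,2), (2)
    |P|=4: 1 collection, coeffs (1)


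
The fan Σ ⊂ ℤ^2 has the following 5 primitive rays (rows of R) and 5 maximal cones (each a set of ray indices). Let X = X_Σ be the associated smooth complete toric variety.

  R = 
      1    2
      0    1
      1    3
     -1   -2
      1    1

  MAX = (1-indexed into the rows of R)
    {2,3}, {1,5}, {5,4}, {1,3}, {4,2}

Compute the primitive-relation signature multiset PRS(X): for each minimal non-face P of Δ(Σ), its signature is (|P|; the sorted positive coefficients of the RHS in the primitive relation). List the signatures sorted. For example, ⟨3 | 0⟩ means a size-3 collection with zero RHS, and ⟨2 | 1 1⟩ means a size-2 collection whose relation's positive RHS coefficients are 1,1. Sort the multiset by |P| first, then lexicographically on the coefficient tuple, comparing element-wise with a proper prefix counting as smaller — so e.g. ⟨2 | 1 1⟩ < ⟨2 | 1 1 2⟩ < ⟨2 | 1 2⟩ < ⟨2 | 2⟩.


Σ has 5 primitive collections:

  P={1,4}:  v_{1} + v_{4} = 0  so sig = ⟨2 | 0⟩
  P={1,2}:  v_{1} + v_{2} = v_{3}  so sig = ⟨2 | 1⟩
  P={2,5}:  v_{2} + v_{5} = v_{1}  so sig = ⟨2 | 1⟩
  P={3,4}:  v_{3} + v_{4} = v_{2}  so sig = ⟨2 | 1⟩
  P={3,5}:  v_{3} + v_{5} = 2·v_{1}  so sig = ⟨2 | 2⟩

Signatures (|P|; sorted positive RHS coefficients), sorted:
{ ⟨2 | 0⟩,  ⟨2 | 1⟩ ×3,  ⟨2 | 2⟩ }


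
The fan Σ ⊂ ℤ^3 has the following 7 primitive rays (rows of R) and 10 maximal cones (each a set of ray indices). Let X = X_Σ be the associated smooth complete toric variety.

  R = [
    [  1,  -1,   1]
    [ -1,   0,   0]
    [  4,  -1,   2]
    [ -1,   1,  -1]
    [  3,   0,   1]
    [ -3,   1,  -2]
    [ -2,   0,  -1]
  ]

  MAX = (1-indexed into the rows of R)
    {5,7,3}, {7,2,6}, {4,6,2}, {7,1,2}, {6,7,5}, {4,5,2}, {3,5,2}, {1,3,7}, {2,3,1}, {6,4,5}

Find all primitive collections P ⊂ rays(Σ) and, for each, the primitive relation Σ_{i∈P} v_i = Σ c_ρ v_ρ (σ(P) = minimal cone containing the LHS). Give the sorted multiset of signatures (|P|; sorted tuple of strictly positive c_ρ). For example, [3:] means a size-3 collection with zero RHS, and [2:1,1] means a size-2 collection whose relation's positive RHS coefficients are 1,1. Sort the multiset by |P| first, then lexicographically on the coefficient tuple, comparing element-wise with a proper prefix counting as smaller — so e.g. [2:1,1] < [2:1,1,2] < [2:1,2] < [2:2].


The 9 primitive collections of Σ (r=7, n=3):

  • {1,4}:  v_{1} + v_{4} = 0  ⟹  sig = [2:]
  • {1,5}:  v_{1} + v_{5} = v_{3}  ⟹  sig = [2:1]
  • {1,6}:  v_{1} + v_{6} = v_{7}  ⟹  sig = [2:1]
  • {3,4}:  v_{3} + v_{4} = v_{5}  ⟹  sig = [2:1]
  • {4,7}:  v_{4} + v_{7} = v_{6}  ⟹  sig = [2:1]
  • {3,6}:  v_{3} + v_{6} = v_{5} + v_{7}  ⟹  sig = [2:1,1]
  • {2,5,7}:  v_{2} + v_{5} + v_{7} = 0  ⟹  sig = [3:]
  • {2,3,7}:  v_{2} + v_{3} + v_{7} = v_{1}  ⟹  sig = [3:1]
  • {2,5,6}:  v_{2} + v_{5} + v_{6} = v_{4}  ⟹  sig = [3:1]

Hence PRS(X_Σ) =
    [2:]
    [2:1]
    [2:1]
    [2:1]
    [2:1]
    [2:1,1]
    [3:]
    [3:1]
    [3:1]


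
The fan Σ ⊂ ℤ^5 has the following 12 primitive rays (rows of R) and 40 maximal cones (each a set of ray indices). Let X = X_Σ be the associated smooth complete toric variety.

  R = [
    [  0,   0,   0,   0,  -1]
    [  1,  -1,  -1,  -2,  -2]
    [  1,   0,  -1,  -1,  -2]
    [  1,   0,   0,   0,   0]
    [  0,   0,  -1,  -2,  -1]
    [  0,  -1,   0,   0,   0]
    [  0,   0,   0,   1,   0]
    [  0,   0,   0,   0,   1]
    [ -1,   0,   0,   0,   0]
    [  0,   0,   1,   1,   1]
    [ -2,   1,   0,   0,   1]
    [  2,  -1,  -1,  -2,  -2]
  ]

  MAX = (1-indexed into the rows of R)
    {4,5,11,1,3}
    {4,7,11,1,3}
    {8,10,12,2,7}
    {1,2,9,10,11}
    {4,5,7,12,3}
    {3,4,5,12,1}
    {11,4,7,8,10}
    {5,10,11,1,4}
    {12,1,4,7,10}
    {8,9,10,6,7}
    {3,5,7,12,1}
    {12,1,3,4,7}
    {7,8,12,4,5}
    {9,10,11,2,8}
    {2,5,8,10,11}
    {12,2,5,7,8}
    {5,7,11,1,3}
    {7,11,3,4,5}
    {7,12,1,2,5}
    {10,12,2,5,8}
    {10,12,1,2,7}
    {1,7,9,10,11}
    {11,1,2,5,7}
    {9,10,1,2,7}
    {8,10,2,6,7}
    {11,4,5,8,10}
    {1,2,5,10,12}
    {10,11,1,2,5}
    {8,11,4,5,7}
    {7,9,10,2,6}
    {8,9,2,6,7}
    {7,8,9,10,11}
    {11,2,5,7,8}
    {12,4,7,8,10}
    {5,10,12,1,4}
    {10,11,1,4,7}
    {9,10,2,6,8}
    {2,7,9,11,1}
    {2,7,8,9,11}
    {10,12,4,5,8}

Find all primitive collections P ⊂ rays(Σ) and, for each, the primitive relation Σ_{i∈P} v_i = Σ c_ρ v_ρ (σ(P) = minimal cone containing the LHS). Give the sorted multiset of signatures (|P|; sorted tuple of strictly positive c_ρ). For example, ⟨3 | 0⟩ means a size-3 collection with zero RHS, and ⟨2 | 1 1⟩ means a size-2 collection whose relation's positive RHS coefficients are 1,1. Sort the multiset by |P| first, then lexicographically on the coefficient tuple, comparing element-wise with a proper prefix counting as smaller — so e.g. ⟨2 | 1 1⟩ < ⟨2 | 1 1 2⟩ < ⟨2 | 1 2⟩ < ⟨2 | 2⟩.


|primitive collections| = 20. Relations:

  P={1,8}:  v_{1} + v_{8} = 0  →  sig = ⟨2 | 0⟩
  P={4,9}:  v_{4} + v_{9} = 0  →  sig = ⟨2 | 0⟩
  P={2,4}:  v_{2} + v_{4} = v_{12}  →  sig = ⟨2 | 1⟩
  P={9,12}:  v_{9} + v_{12} = v_{2}  →  sig = ⟨2 | 1⟩
  P={11,12}:  v_{11} + v_{12} = v_{5}  →  sig = ⟨2 | 1⟩
  P={3,6}:  v_{3} + v_{6} = v_{2} + v_{7}  →  sig = ⟨2 | 1 1⟩
  P={3,10}:  v_{3} + v_{10} = v_{1} + v_{4}  →  sig = ⟨2 | 1 1⟩
  P={5,9}:  v_{5} + v_{9} = v_{2} + v_{11}  →  sig = ⟨2 | 1 1⟩
  P={3,8}:  v_{3} + v_{8} = v_{4} + v_{5} + v_{7}  →  sig = ⟨2 | 1 1 1⟩
  P={3,9}:  v_{3} + v_{9} = v_{1} + v_{5} + v_{7}  →  sig = ⟨2 | 1 1 1⟩
  P={5,6}:  v_{5} + v_{6} = v_{2} + v_{8} + v_{9}  →  sig = ⟨2 | 1 1 1⟩
  P={1,6}:  v_{1} + v_{6} = v_{2} + v_{7} + v_{9} + v_{10}  →  sig = ⟨2 | 1 1 1 1⟩
  P={2,3}:  v_{2} + v_{3} = v_{1} + v_{5} + v_{7} + v_{12}  →  sig = ⟨2 | 1 1 1 1⟩
  P={4,6}:  v_{4} + v_{6} = v_{2} + v_{7} + v_{8} + v_{10}  →  sig = ⟨2 | 1 1 1 1⟩
  P={6,12}:  v_{6} + v_{12} = 2·v_{2} + v_{7} + v_{8} + v_{10}  →  sig = ⟨2 | 1 1 1 2⟩
  P={6,11}:  v_{6} + v_{11} = v_{8} + 2·v_{9}  →  sig = ⟨2 | 1 2⟩
  P={5,7,10}:  v_{5} + v_{7} + v_{10} = 0  →  sig = ⟨3 | 0⟩
  P={1,4,5,7}:  v_{1} + v_{4} + v_{5} + v_{7} = v_{3}  →  sig = ⟨4 | 1⟩
  P={2,7,10,11}:  v_{2} + v_{7} + v_{10} + v_{11} = v_{9}  →  sig = ⟨4 | 1⟩
  P={2,7,8,9,10}:  v_{2} + v_{7} + v_{8} + v_{9} + v_{10} = v_{6}  →  sig = ⟨5 | 1⟩

so the primitive-relation signature multiset is
[⟨2 | 0⟩, ⟨2 | 0⟩, ⟨2 | 1⟩, ⟨2 | 1⟩, ⟨2 | 1⟩, ⟨2 | 1 1⟩, ⟨2 | 1 1⟩, ⟨2 | 1 1⟩, ⟨2 | 1 1 1⟩, ⟨2 | 1 1 1⟩, ⟨2 | 1 1 1⟩, ⟨2 | 1 1 1 1⟩, ⟨2 | 1 1 1 1⟩, ⟨2 | 1 1 1 1⟩, ⟨2 | 1 1 1 2⟩, ⟨2 | 1 2⟩, ⟨3 | 0⟩, ⟨4 | 1⟩, ⟨4 | 1⟩, ⟨5 | 1⟩]


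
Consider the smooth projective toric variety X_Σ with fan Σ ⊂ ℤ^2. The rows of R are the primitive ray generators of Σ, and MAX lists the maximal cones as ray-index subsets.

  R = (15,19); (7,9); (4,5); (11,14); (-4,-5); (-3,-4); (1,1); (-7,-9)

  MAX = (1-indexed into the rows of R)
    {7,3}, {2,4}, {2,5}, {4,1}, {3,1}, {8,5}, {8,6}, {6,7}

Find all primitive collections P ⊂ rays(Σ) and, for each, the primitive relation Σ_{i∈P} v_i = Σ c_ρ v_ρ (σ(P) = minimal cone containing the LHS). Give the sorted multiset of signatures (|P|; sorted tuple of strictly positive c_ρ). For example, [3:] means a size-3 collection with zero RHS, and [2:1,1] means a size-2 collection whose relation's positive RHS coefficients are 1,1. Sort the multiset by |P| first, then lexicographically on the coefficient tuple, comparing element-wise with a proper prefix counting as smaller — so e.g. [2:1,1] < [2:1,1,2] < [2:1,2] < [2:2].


The 20 primitive collections of Σ (r=8, n=2):

  P={2,8}:  v_{2} + v_{8} = 0  so sig = [2:]
  P={3,5}:  v_{3} + v_{5} = 0  so sig = [2:]
  P={1,5}:  v_{1} + v_{5} = v_{4}  so sig = [2:1]
  P={2,3}:  v_{2} + v_{3} = v_{4}  so sig = [2:1]
  P={2,6}:  v_{2} + v_{6} = v_{3}  so sig = [2:1]
  P={3,4}:  v_{3} + v_{4} = v_{1}  so sig = [2:1]
  P={3,6}:  v_{3} + v_{6} = v_{7}  so sig = [2:1]
  P={3,8}:  v_{3} + v_{8} = v_{6}  so sig = [2:1]
  P={4,5}:  v_{4} + v_{5} = v_{2}  so sig = [2:1]
  P={4,8}:  v_{4} + v_{8} = v_{3}  so sig = [2:1]
  P={5,6}:  v_{5} + v_{6} = v_{8}  so sig = [2:1]
  P={5,7}:  v_{5} + v_{7} = v_{6}  so sig = [2:1]
  P={1,2}:  v_{1} + v_{2} = 2·v_{4}  so sig = [2:2]
  P={1,8}:  v_{1} + v_{8} = 2·v_{3}  so sig = [2:2]
  P={2,7}:  v_{2} + v_{7} = 2·v_{3}  so sig = [2:2]
  P={4,6}:  v_{4} + v_{6} = 2·v_{3}  so sig = [2:2]
  P={7,8}:  v_{7} + v_{8} = 2·v_{6}  so sig = [2:2]
  P={1,6}:  v_{1} + v_{6} = 3·v_{3}  so sig = [2:3]
  P={4,7}:  v_{4} + v_{7} = 3·v_{3}  so sig = [2:3]
  P={1,7}:  v_{1} + v_{7} = 4·v_{3}  so sig = [2:4]

Hence PRS(X_Σ) =
    [2:]
    [2:]
    [2:1]
    [2:1]
    [2:1]
    [2:1]
    [2:1]
    [2:1]
    [2:1]
    [2:1]
    [2:1]
    [2:1]
    [2:2]
    [2:2]
    [2:2]
    [2:2]
    [2:2]
    [2:3]
    [2:3]
    [2:4]


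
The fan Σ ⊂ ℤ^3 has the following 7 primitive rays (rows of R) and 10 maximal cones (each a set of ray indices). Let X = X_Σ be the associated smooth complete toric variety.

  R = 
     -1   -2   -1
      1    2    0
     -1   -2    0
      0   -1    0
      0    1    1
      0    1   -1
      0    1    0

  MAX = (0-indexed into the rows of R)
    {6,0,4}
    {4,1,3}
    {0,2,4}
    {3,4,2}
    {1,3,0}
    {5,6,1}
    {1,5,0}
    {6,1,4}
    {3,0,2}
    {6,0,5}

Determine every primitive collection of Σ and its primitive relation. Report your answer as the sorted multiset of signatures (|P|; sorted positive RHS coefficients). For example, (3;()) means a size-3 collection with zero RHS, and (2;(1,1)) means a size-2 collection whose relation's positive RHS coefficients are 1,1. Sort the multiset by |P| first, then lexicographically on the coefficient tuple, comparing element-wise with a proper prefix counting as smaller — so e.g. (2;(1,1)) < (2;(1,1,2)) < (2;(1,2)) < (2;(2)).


9 minimal non-faces of Δ(Σ) (on 7 rays):

  P = {1,2}:  v_{1} + v_{2} = 0  ⇒ sig = (2;())
  P = {3,6}:  v_{3} + v_{6} = 0  ⇒ sig = (2;())
  P = {2,5}:  v_{2} + v_{5} = v_{0} + v_{6}  ⇒ sig = (2;(1,1))
  P = {2,6}:  v_{2} + v_{6} = v_{0} + v_{4}  ⇒ sig = (2;(1,1))
  P = {3,5}:  v_{3} + v_{5} = v_{0} + v_{1}  ⇒ sig = (2;(1,1))
  P = {4,5}:  v_{4} + v_{5} = 2·v_{6}  ⇒ sig = (2;(2))
  P = {0,1,4}:  v_{0} + v_{1} + v_{4} = v_{6}  ⇒ sig = (3;(1))
  P = {0,1,6}:  v_{0} + v_{1} + v_{6} = v_{5}  ⇒ sig = (3;(1))
  P = {0,3,4}:  v_{0} + v_{3} + v_{4} = v_{2}  ⇒ sig = (3;(1))

Signatures (|P|; sorted positive RHS coefficients), sorted:
    |P|=2: 6 collections, coeffs (), (), (1,1), (1,1), (1,1), (2)
    |P|=3: 3 collections, coeffs (1), (1), (1)


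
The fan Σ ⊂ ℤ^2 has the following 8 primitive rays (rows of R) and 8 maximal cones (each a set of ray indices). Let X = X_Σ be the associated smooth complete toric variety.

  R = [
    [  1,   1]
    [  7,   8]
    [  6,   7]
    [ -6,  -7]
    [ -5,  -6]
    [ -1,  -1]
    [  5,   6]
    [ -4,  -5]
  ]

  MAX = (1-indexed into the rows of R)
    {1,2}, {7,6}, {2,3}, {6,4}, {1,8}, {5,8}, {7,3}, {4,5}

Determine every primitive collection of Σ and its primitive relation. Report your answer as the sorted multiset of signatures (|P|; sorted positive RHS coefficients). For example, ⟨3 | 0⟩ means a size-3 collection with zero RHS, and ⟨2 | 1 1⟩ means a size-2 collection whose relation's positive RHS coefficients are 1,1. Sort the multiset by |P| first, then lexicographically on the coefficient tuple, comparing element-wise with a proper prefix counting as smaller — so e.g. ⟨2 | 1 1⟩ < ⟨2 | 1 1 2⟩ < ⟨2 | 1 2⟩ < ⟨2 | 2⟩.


Minimal non-faces — 20 found among 8 rays, 8 max cones:

  {1,6}:  v_{1} + v_{6} = 0  ⟹  sig = ⟨2 | 0⟩
  {3,4}:  v_{3} + v_{4} = 0  ⟹  sig = ⟨2 | 0⟩
  {5,7}:  v_{5} + v_{7} = 0  ⟹  sig = ⟨2 | 0⟩
  {1,3}:  v_{1} + v_{3} = v_{2}  ⟹  sig = ⟨2 | 1⟩
  {1,4}:  v_{1} + v_{4} = v_{5}  ⟹  sig = ⟨2 | 1⟩
  {1,5}:  v_{1} + v_{5} = v_{8}  ⟹  sig = ⟨2 | 1⟩
  {1,7}:  v_{1} + v_{7} = v_{3}  ⟹  sig = ⟨2 | 1⟩
  {2,4}:  v_{2} + v_{4} = v_{1}  ⟹  sig = ⟨2 | 1⟩
  {2,6}:  v_{2} + v_{6} = v_{3}  ⟹  sig = ⟨2 | 1⟩
  {3,5}:  v_{3} + v_{5} = v_{1}  ⟹  sig = ⟨2 | 1⟩
  {3,6}:  v_{3} + v_{6} = v_{7}  ⟹  sig = ⟨2 | 1⟩
  {4,7}:  v_{4} + v_{7} = v_{6}  ⟹  sig = ⟨2 | 1⟩
  {5,6}:  v_{5} + v_{6} = v_{4}  ⟹  sig = ⟨2 | 1⟩
  {6,8}:  v_{6} + v_{8} = v_{5}  ⟹  sig = ⟨2 | 1⟩
  {7,8}:  v_{7} + v_{8} = v_{1}  ⟹  sig = ⟨2 | 1⟩
  {2,5}:  v_{2} + v_{5} = 2·v_{1}  ⟹  sig = ⟨2 | 2⟩
  {2,7}:  v_{2} + v_{7} = 2·v_{3}  ⟹  sig = ⟨2 | 2⟩
  {3,8}:  v_{3} + v_{8} = 2·v_{1}  ⟹  sig = ⟨2 | 2⟩
  {4,8}:  v_{4} + v_{8} = 2·v_{5}  ⟹  sig = ⟨2 | 2⟩
  {2,8}:  v_{2} + v_{8} = 3·v_{1}  ⟹  sig = ⟨2 | 3⟩

Signatures (|P|; sorted positive RHS coefficients), sorted:
    |P|=2: 20 collections, coeffs (), (), (), (1), (1), (1), (1), (1), (1), (1), (1), (1), (1), (1), (1), (2), (2), (2), (2), (3)


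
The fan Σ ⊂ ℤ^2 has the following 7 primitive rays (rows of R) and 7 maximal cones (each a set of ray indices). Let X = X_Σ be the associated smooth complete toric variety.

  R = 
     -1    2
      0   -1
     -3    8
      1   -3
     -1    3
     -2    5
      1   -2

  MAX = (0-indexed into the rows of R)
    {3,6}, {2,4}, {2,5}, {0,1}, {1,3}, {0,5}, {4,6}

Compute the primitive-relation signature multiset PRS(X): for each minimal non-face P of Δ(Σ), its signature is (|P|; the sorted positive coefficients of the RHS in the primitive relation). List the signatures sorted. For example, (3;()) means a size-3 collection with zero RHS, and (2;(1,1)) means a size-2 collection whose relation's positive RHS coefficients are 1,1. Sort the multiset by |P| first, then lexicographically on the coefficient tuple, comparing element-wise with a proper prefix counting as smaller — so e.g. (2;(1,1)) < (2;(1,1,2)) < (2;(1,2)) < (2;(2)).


Δ(Σ) — 7 vertices, 14 min non-faces:

  {0,6}:  v_{0} + v_{6} = 0 ; sig = (2;())
  {3,4}:  v_{3} + v_{4} = 0 ; sig = (2;())
  {0,3}:  v_{0} + v_{3} = v_{1} ; sig = (2;(1))
  {0,4}:  v_{0} + v_{4} = v_{5} ; sig = (2;(1))
  {1,4}:  v_{1} + v_{4} = v_{0} ; sig = (2;(1))
  {1,6}:  v_{1} + v_{6} = v_{3} ; sig = (2;(1))
  {2,3}:  v_{2} + v_{3} = v_{5} ; sig = (2;(1))
  {3,5}:  v_{3} + v_{5} = v_{0} ; sig = (2;(1))
  {4,5}:  v_{4} + v_{5} = v_{2} ; sig = (2;(1))
  {5,6}:  v_{5} + v_{6} = v_{4} ; sig = (2;(1))
  {1,2}:  v_{1} + v_{2} = v_{0} + v_{5} ; sig = (2;(1,1))
  {0,2}:  v_{0} + v_{2} = 2·v_{5} ; sig = (2;(2))
  {1,5}:  v_{1} + v_{5} = 2·v_{0} ; sig = (2;(2))
  {2,6}:  v_{2} + v_{6} = 2·v_{4} ; sig = (2;(2))

Sorted signature multiset PRS(X):
    |P|=2: 14 collections, coeffs (), (), (1), (1), (1), (1), (1), (1), (1), (1), (1,1), (2), (2), (2)


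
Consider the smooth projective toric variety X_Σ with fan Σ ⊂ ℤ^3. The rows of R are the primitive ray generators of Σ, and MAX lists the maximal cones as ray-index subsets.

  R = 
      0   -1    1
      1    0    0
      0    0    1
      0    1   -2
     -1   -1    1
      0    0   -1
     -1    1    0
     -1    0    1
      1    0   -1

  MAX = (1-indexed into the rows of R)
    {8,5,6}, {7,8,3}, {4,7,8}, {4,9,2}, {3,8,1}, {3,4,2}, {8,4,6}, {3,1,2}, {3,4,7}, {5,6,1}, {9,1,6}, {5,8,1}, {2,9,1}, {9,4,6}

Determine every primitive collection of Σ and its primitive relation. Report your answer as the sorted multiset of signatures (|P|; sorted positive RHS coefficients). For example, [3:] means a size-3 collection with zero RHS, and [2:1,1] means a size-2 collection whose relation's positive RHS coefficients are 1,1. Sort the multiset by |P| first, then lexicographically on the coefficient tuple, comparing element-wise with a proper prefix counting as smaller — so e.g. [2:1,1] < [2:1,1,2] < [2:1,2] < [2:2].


17 minimal non-faces of Δ(Σ) (on 9 rays):

  P = {3,6}:  v_{3} + v_{6} = 0  ⇒ sig = [2:]
  P = {8,9}:  v_{8} + v_{9} = 0  ⇒ sig = [2:]
  P = {1,4}:  v_{1} + v_{4} = v_{6}  ⇒ sig = [2:1]
  P = {1,7}:  v_{1} + v_{7} = v_{8}  ⇒ sig = [2:1]
  P = {2,5}:  v_{2} + v_{5} = v_{1}  ⇒ sig = [2:1]
  P = {2,6}:  v_{2} + v_{6} = v_{9}  ⇒ sig = [2:1]
  P = {2,8}:  v_{2} + v_{8} = v_{3}  ⇒ sig = [2:1]
  P = {3,9}:  v_{3} + v_{9} = v_{2}  ⇒ sig = [2:1]
  P = {3,5}:  v_{3} + v_{5} = v_{1} + v_{8}  ⇒ sig = [2:1,1]
  P = {5,9}:  v_{5} + v_{9} = v_{1} + v_{6}  ⇒ sig = [2:1,1]
  P = {6,7}:  v_{6} + v_{7} = v_{4} + v_{8}  ⇒ sig = [2:1,1]
  P = {7,9}:  v_{7} + v_{9} = v_{3} + v_{4}  ⇒ sig = [2:1,1]
  P = {2,7}:  v_{2} + v_{7} = 2·v_{3} + v_{4}  ⇒ sig = [2:1,2]
  P = {4,5}:  v_{4} + v_{5} = 2·v_{6} + v_{8}  ⇒ sig = [2:1,2]
  P = {5,7}:  v_{5} + v_{7} = v_{6} + 2·v_{8}  ⇒ sig = [2:1,2]
  P = {1,6,8}:  v_{1} + v_{6} + v_{8} = v_{5}  ⇒ sig = [3:1]
  P = {3,4,8}:  v_{3} + v_{4} + v_{8} = v_{7}  ⇒ sig = [3:1]

Sorted signature multiset PRS(X):
{ [2:] ×2,  [2:1] ×6,  [2:1,1] ×4,  [2:1,2] ×3,  [3:1] ×2 }


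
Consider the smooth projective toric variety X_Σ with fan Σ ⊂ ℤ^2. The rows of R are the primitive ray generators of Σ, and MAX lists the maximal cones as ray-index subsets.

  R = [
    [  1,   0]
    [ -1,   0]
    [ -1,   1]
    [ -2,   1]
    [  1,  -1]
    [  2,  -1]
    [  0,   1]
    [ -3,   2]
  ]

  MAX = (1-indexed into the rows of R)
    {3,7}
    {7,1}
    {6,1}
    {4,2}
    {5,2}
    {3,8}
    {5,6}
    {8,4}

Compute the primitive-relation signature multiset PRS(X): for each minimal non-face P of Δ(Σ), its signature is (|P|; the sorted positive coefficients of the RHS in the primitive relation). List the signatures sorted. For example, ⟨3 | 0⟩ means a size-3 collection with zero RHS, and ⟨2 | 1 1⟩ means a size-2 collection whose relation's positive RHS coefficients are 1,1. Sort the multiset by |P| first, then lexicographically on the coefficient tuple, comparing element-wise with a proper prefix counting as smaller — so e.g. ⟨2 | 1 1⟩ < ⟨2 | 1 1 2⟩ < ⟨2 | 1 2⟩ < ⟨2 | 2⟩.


Σ has 20 primitive collections:

  • {1,2}:  v_{1} + v_{2} = 0  →  sig = ⟨2 | 0⟩
  • {3,5}:  v_{3} + v_{5} = 0  →  sig = ⟨2 | 0⟩
  • {4,6}:  v_{4} + v_{6} = 0  →  sig = ⟨2 | 0⟩
  • {1,3}:  v_{1} + v_{3} = v_{7}  →  sig = ⟨2 | 1⟩
  • {1,4}:  v_{1} + v_{4} = v_{3}  →  sig = ⟨2 | 1⟩
  • {1,5}:  v_{1} + v_{5} = v_{6}  →  sig = ⟨2 | 1⟩
  • {2,3}:  v_{2} + v_{3} = v_{4}  →  sig = ⟨2 | 1⟩
  • {2,6}:  v_{2} + v_{6} = v_{5}  →  sig = ⟨2 | 1⟩
  • {2,7}:  v_{2} + v_{7} = v_{3}  →  sig = ⟨2 | 1⟩
  • {3,4}:  v_{3} + v_{4} = v_{8}  →  sig = ⟨2 | 1⟩
  • {3,6}:  v_{3} + v_{6} = v_{1}  →  sig = ⟨2 | 1⟩
  • {4,5}:  v_{4} + v_{5} = v_{2}  →  sig = ⟨2 | 1⟩
  • {5,7}:  v_{5} + v_{7} = v_{1}  →  sig = ⟨2 | 1⟩
  • {5,8}:  v_{5} + v_{8} = v_{4}  →  sig = ⟨2 | 1⟩
  • {6,8}:  v_{6} + v_{8} = v_{3}  →  sig = ⟨2 | 1⟩
  • {1,8}:  v_{1} + v_{8} = 2·v_{3}  →  sig = ⟨2 | 2⟩
  • {2,8}:  v_{2} + v_{8} = 2·v_{4}  →  sig = ⟨2 | 2⟩
  • {4,7}:  v_{4} + v_{7} = 2·v_{3}  →  sig = ⟨2 | 2⟩
  • {6,7}:  v_{6} + v_{7} = 2·v_{1}  →  sig = ⟨2 | 2⟩
  • {7,8}:  v_{7} + v_{8} = 3·v_{3}  →  sig = ⟨2 | 3⟩

Sorted signature multiset PRS(X):
{ ⟨2 | 0⟩ ×3,  ⟨2 | 1⟩ ×12,  ⟨2 | 2⟩ ×4,  ⟨2 | 3⟩ }


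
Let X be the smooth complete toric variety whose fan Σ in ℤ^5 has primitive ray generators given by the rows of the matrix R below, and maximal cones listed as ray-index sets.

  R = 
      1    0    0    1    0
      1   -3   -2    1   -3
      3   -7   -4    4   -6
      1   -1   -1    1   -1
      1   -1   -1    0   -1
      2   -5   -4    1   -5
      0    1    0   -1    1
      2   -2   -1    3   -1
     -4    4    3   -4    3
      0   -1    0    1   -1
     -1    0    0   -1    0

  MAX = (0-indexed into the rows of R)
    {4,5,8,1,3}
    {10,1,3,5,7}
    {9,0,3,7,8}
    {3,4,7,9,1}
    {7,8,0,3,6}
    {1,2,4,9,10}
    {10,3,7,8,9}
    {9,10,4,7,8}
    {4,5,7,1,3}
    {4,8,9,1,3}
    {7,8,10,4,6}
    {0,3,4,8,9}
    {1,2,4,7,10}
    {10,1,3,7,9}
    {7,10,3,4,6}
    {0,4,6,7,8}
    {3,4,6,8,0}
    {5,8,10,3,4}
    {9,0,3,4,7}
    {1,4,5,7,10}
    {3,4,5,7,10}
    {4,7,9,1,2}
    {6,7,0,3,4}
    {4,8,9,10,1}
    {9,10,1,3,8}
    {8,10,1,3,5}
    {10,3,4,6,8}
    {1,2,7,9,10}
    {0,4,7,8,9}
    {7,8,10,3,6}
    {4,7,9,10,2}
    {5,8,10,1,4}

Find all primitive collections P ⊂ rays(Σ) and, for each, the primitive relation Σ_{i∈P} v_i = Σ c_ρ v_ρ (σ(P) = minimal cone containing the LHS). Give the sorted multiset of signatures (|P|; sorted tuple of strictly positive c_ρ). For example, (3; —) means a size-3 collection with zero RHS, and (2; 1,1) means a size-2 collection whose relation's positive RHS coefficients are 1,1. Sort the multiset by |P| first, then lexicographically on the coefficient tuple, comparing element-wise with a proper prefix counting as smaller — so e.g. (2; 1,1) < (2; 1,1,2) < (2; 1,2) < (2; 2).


Δ(Σ) — 11 vertices, 18 min non-faces:

  • {0,10}:  v_{0} + v_{10} = 0  ⇒ sig = (2; —)
  • {6,9}:  v_{6} + v_{9} = 0  ⇒ sig = (2; —)
  • {0,1}:  v_{0} + v_{1} = v_{3} + v_{4} + v_{9}  ⇒ sig = (2; 1,1,1)
  • {0,5}:  v_{0} + v_{5} = v_{1} + v_{3} + v_{4}  ⇒ sig = (2; 1,1,1)
  • {1,6}:  v_{1} + v_{6} = v_{3} + v_{4} + v_{10}  ⇒ sig = (2; 1,1,1)
  • {0,2}:  v_{0} + v_{2} = v_{1} + v_{4} + v_{7} + v_{9}  ⇒ sig = (2; 1,1,1,1)
  • {2,6}:  v_{2} + v_{6} = v_{1} + v_{4} + v_{7} + v_{10}  ⇒ sig = (2; 1,1,1,1)
  • {2,5}:  v_{2} + v_{5} = 3·v_{1} + v_{4} + v_{7} + v_{10}  ⇒ sig = (2; 1,1,1,3)
  • {2,3}:  v_{2} + v_{3} = 2·v_{1} + v_{7}  ⇒ sig = (2; 1,2)
  • {2,8}:  v_{2} + v_{8} = v_{4} + 2·v_{9} + 2·v_{10}  ⇒ sig = (2; 1,2,2)
  • {5,9}:  v_{5} + v_{9} = 2·v_{1}  ⇒ sig = (2; 2)
  • {5,6}:  v_{5} + v_{6} = 2·v_{3} + 2·v_{4} + 2·v_{10}  ⇒ sig = (2; 2,2,2)
  • {1,7,8}:  v_{1} + v_{7} + v_{8} = v_{9} + v_{10}  ⇒ sig = (3; 1,1)
  • {5,7,8}:  v_{5} + v_{7} + v_{8} = v_{1} + v_{10}  ⇒ sig = (3; 1,1)
  • {3,4,7,8}:  v_{3} + v_{4} + v_{7} + v_{8} = 0  ⇒ sig = (4; —)
  • {1,3,4,10}:  v_{1} + v_{3} + v_{4} + v_{10} = v_{5}  ⇒ sig = (4; 1)
  • {3,4,9,10}:  v_{3} + v_{4} + v_{9} + v_{10} = v_{1}  ⇒ sig = (4; 1)
  • {1,4,7,9,10}:  v_{1} + v_{4} + v_{7} + v_{9} + v_{10} = v_{2}  ⇒ sig = (5; 1)

Signatures (|P|; sorted positive RHS coefficients), sorted:
[(2; —), (2; —), (2; 1,1,1), (2; 1,1,1), (2; 1,1,1), (2; 1,1,1,1), (2; 1,1,1,1), (2; 1,1,1,3), (2; 1,2), (2; 1,2,2), (2; 2), (2; 2,2,2), (3; 1,1), (3; 1,1), (4; —), (4; 1), (4; 1), (5; 1)]


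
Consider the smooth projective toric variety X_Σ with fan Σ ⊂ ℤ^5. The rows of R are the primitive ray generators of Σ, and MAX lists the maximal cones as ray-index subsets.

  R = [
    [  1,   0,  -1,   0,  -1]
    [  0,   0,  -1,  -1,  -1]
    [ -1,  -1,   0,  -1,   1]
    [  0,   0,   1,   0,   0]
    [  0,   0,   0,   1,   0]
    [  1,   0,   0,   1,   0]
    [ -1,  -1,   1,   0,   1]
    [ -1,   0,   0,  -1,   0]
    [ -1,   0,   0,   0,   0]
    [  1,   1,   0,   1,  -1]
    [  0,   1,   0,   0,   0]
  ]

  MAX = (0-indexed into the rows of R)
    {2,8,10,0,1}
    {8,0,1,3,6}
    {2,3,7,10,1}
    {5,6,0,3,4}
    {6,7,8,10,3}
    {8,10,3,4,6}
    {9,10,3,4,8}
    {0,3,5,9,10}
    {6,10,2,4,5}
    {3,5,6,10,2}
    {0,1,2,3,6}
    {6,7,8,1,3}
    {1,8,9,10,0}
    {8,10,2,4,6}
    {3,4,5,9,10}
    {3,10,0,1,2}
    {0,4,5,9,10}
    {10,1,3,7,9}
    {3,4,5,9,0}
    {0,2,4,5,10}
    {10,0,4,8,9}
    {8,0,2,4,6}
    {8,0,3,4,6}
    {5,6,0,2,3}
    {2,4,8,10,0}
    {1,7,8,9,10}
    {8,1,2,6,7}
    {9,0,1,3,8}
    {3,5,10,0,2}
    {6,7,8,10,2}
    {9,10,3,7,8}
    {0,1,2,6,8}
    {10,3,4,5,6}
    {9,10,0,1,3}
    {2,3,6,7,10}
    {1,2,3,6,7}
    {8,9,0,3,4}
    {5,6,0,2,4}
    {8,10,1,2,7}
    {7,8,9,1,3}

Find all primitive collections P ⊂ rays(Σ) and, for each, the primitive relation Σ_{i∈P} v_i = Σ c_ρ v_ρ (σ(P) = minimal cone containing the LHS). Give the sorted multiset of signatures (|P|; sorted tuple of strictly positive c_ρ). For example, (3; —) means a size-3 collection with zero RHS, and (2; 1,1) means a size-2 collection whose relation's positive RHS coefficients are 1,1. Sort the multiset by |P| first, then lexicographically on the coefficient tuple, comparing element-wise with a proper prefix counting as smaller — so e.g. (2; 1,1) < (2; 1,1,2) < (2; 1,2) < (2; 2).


|primitive collections| = 15. Relations:

  P={2,9}:  v_{2} + v_{9} = 0  →  sig = (2; —)
  P={5,7}:  v_{5} + v_{7} = 0  →  sig = (2; —)
  P={0,7}:  v_{0} + v_{7} = v_{1}  →  sig = (2; 1)
  P={1,5}:  v_{1} + v_{5} = v_{0}  →  sig = (2; 1)
  P={4,7}:  v_{4} + v_{7} = v_{8}  →  sig = (2; 1)
  P={5,8}:  v_{5} + v_{8} = v_{4}  →  sig = (2; 1)
  P={1,4}:  v_{1} + v_{4} = v_{0} + v_{8}  →  sig = (2; 1,1)
  P={6,9}:  v_{6} + v_{9} = v_{3} + v_{4}  →  sig = (2; 1,1)
  P={0,6,10}:  v_{0} + v_{6} + v_{10} = 0  →  sig = (3; —)
  P={1,6,10}:  v_{1} + v_{6} + v_{10} = v_{7}  →  sig = (3; 1)
  P={2,3,4}:  v_{2} + v_{3} + v_{4} = v_{6}  →  sig = (3; 1)
  P={2,3,8}:  v_{2} + v_{3} + v_{8} = v_{6} + v_{7}  →  sig = (3; 1,1)
  P={0,3,4,10}:  v_{0} + v_{3} + v_{4} + v_{10} = v_{9}  →  sig = (4; 1)
  P={0,3,8,10}:  v_{0} + v_{3} + v_{8} + v_{10} = v_{7} + v_{9}  →  sig = (4; 1,1)
  P={1,3,8,10}:  v_{1} + v_{3} + v_{8} + v_{10} = 2·v_{7} + v_{9}  →  sig = (4; 1,2)

Signatures (|P|; sorted positive RHS coefficients), sorted:
[(2; —), (2; —), (2; 1), (2; 1), (2; 1), (2; 1), (2; 1,1), (2; 1,1), (3; —), (3; 1), (3; 1), (3; 1,1), (4; 1), (4; 1,1), (4; 1,2)]


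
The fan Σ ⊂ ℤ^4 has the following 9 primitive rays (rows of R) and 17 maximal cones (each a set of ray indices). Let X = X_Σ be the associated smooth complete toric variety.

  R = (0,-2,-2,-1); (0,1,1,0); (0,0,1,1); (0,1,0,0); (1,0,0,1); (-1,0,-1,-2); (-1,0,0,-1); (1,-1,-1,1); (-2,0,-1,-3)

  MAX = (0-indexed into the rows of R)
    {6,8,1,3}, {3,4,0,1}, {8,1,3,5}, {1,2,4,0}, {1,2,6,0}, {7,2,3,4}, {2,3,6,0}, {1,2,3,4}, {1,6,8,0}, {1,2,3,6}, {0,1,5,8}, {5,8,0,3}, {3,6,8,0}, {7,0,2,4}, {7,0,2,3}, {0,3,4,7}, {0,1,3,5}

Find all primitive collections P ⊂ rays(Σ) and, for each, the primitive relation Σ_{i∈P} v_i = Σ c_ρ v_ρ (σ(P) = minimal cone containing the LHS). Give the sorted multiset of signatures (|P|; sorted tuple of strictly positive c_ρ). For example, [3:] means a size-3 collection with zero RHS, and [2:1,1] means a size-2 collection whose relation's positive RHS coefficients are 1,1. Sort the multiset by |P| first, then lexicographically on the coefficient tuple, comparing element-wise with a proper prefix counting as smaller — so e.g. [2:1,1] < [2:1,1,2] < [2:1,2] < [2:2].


|primitive collections| = 14. Relations:

  • {4,6}:  v_{4} + v_{6} = 0  →  sig = [2:]
  • {1,7}:  v_{1} + v_{7} = v_{4}  →  sig = [2:1]
  • {2,5}:  v_{2} + v_{5} = v_{6}  →  sig = [2:1]
  • {4,8}:  v_{4} + v_{8} = v_{5}  →  sig = [2:1]
  • {5,6}:  v_{5} + v_{6} = v_{8}  →  sig = [2:1]
  • {5,7}:  v_{5} + v_{7} = v_{0} + v_{3}  →  sig = [2:1,1]
  • {4,5}:  v_{4} + v_{5} = v_{0} + v_{1} + v_{3}  →  sig = [2:1,1,1]
  • {6,7}:  v_{6} + v_{7} = v_{0} + v_{2} + v_{3}  →  sig = [2:1,1,1]
  • {7,8}:  v_{7} + v_{8} = v_{0} + v_{3} + v_{6}  →  sig = [2:1,1,1]
  • {2,8}:  v_{2} + v_{8} = 2·v_{6}  →  sig = [2:2]
  • {0,1,2,3}:  v_{0} + v_{1} + v_{2} + v_{3} = 0  →  sig = [4:]
  • {0,1,3,6}:  v_{0} + v_{1} + v_{3} + v_{6} = v_{5}  →  sig = [4:1]
  • {0,2,3,4}:  v_{0} + v_{2} + v_{3} + v_{4} = v_{7}  →  sig = [4:1]
  • {0,1,3,8}:  v_{0} + v_{1} + v_{3} + v_{8} = 2·v_{5}  →  sig = [4:2]

Sorted signature multiset PRS(X):
    |P|=2: 10 collections, coeffs (), (1), (1), (1), (1), (1,1), (1,1,1), (1,1,1), (1,1,1), (2)
    |P|=4: 4 collections, coeffs (), (1), (1), (2)


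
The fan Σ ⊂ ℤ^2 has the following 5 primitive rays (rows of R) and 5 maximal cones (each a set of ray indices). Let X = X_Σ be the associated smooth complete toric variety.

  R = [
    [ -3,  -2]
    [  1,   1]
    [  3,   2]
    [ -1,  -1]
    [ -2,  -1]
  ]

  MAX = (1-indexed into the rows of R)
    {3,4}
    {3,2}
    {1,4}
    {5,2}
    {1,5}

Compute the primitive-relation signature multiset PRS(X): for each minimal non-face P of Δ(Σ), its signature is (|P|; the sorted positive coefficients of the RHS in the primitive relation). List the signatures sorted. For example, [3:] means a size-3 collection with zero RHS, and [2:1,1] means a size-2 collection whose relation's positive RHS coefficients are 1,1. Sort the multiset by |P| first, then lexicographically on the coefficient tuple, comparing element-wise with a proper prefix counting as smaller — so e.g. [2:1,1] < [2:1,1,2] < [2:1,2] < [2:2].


The 5 primitive collections of Σ (r=5, n=2):

  P={1,3}:  v_{1} + v_{3} = 0  so sig = [2:]
  P={2,4}:  v_{2} + v_{4} = 0  so sig = [2:]
  P={1,2}:  v_{1} + v_{2} = v_{5}  so sig = [2:1]
  P={3,5}:  v_{3} + v_{5} = v_{2}  so sig = [2:1]
  P={4,5}:  v_{4} + v_{5} = v_{1}  so sig = [2:1]

Signatures (|P|; sorted positive RHS coefficients), sorted:
    |P|=2: 5 collections, coeffs (), (), (1), (1), (1)


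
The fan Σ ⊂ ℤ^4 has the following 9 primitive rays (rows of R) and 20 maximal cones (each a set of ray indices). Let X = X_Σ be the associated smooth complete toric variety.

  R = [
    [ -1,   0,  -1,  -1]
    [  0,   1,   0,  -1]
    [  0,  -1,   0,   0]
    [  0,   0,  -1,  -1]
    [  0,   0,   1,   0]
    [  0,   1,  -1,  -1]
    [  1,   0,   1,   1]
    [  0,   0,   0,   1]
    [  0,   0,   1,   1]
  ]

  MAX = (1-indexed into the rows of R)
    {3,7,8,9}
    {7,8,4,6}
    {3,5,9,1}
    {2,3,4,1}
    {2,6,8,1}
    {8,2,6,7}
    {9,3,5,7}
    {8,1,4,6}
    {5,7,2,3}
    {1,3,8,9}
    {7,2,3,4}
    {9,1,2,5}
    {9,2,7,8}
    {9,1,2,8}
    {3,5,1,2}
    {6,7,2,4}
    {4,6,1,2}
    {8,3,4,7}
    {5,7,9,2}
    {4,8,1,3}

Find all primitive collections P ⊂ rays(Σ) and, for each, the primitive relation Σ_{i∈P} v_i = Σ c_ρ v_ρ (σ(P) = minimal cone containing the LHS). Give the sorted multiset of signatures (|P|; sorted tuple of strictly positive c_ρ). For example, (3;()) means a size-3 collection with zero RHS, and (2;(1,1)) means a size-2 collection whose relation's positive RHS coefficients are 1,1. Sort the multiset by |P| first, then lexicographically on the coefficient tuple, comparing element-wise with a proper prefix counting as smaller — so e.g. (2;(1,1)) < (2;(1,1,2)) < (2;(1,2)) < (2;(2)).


Δ(Σ) — 9 vertices, 10 min non-faces:

  P={1,7}:  v_{1} + v_{7} = 0  so sig = (2;())
  P={4,9}:  v_{4} + v_{9} = 0  so sig = (2;())
  P={3,6}:  v_{3} + v_{6} = v_{4}  so sig = (2;(1))
  P={5,6}:  v_{5} + v_{6} = v_{2}  so sig = (2;(1))
  P={5,8}:  v_{5} + v_{8} = v_{9}  so sig = (2;(1))
  P={4,5}:  v_{4} + v_{5} = v_{2} + v_{3}  so sig = (2;(1,1))
  P={6,9}:  v_{6} + v_{9} = v_{2} + v_{8}  so sig = (2;(1,1))
  P={2,3,8}:  v_{2} + v_{3} + v_{8} = 0  so sig = (3;())
  P={2,3,9}:  v_{2} + v_{3} + v_{9} = v_{5}  so sig = (3;(1))
  P={2,4,8}:  v_{2} + v_{4} + v_{8} = v_{6}  so sig = (3;(1))

so the primitive-relation signature multiset is
[(2;()), (2;()), (2;(1)), (2;(1)), (2;(1)), (2;(1,1)), (2;(1,1)), (3;()), (3;(1)), (3;(1))]


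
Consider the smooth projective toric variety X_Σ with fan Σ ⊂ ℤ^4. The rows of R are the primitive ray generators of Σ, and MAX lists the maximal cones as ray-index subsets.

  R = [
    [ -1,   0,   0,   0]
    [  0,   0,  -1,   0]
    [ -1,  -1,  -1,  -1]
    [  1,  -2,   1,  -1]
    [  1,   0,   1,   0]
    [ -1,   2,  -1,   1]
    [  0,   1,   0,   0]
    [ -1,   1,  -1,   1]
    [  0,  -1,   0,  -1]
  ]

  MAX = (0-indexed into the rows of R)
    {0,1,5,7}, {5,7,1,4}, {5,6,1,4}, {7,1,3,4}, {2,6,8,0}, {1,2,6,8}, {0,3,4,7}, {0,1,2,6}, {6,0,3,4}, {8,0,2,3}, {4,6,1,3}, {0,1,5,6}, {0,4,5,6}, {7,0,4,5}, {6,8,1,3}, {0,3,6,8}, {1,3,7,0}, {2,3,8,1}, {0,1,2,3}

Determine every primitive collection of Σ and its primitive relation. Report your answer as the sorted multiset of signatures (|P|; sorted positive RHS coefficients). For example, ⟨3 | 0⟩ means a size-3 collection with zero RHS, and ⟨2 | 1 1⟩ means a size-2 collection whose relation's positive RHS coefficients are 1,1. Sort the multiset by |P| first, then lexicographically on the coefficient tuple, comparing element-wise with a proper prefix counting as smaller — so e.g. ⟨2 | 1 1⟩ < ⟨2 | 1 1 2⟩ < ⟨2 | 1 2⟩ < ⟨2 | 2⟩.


|primitive collections| = 12. Relations:

  • {3,5}:  v_{3} + v_{5} = 0 — sig = ⟨2 | 0⟩
  • {2,4}:  v_{2} + v_{4} = v_{8} — sig = ⟨2 | 1⟩
  • {6,7}:  v_{6} + v_{7} = v_{5} — sig = ⟨2 | 1⟩
  • {4,8}:  v_{4} + v_{8} = v_{3} + v_{6} — sig = ⟨2 | 1 1⟩
  • {7,8}:  v_{7} + v_{8} = v_{0} + v_{1} — sig = ⟨2 | 1 1⟩
  • {5,8}:  v_{5} + v_{8} = v_{0} + v_{1} + v_{6} — sig = ⟨2 | 1 1 1⟩
  • {2,5}:  v_{2} + v_{5} = 2·v_{0} + 2·v_{1} + v_{6} — sig = ⟨2 | 1 2 2⟩
  • {2,7}:  v_{2} + v_{7} = 2·v_{0} + 2·v_{1} — sig = ⟨2 | 2 2⟩
  • {0,1,4}:  v_{0} + v_{1} + v_{4} = 0 — sig = ⟨3 | 0⟩
  • {0,1,8}:  v_{0} + v_{1} + v_{8} = v_{2} — sig = ⟨3 | 1⟩
  • {2,3,6}:  v_{2} + v_{3} + v_{6} = 2·v_{8} — sig = ⟨3 | 2⟩
  • {0,1,3,6}:  v_{0} + v_{1} + v_{3} + v_{6} = v_{8} — sig = ⟨4 | 1⟩

Hence PRS(X_Σ) =
    |P|=2: 8 collections, coeffs (), (1), (1), (1,1), (1,1), (1,1,1), (1,2,2), (2,2)
    |P|=3: 3 collections, coeffs (), (1), (2)
    |P|=4: 1 collection, coeffs (1)


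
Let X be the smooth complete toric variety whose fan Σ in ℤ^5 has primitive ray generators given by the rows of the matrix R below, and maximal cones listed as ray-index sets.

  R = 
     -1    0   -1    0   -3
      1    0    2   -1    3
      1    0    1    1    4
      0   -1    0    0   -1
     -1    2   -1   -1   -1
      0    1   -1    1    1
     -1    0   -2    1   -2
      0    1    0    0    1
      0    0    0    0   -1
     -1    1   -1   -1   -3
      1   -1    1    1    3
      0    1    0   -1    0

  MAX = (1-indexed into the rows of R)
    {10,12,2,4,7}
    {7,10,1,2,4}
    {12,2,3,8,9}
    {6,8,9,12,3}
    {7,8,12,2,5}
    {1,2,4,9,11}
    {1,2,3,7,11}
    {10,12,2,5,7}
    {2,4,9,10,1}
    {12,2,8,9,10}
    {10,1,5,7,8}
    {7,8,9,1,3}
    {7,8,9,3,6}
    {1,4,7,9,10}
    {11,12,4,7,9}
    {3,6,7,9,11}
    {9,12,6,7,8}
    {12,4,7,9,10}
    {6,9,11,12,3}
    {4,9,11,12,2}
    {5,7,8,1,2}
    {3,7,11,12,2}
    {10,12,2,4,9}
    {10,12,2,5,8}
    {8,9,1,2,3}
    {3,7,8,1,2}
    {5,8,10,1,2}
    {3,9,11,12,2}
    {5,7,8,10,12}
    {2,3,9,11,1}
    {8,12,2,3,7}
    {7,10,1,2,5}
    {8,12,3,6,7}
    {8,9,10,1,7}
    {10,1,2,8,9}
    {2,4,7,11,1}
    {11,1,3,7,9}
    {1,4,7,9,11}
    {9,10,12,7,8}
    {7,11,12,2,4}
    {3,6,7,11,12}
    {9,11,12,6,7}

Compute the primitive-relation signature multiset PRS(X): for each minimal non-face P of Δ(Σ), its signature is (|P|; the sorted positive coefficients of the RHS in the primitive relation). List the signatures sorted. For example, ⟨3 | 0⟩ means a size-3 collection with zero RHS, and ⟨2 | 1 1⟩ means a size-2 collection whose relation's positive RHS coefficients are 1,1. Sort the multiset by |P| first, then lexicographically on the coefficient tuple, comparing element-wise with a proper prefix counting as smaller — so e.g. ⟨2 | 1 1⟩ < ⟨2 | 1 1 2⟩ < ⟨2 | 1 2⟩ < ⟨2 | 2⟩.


Primitive collections (18):

  P = {4,8}:  v_{4} + v_{8} = 0  ⟹  sig = ⟨2 | 0⟩
  P = {10,11}:  v_{10} + v_{11} = 0  ⟹  sig = ⟨2 | 0⟩
  P = {1,12}:  v_{1} + v_{12} = v_{10}  ⟹  sig = ⟨2 | 1⟩
  P = {3,4}:  v_{3} + v_{4} = v_{11}  ⟹  sig = ⟨2 | 1⟩
  P = {3,10}:  v_{3} + v_{10} = v_{8}  ⟹  sig = ⟨2 | 1⟩
  P = {8,11}:  v_{8} + v_{11} = v_{3}  ⟹  sig = ⟨2 | 1⟩
  P = {2,6}:  v_{2} + v_{6} = v_{3} + v_{12}  ⟹  sig = ⟨2 | 1 1⟩
  P = {5,9}:  v_{5} + v_{9} = v_{8} + v_{10}  ⟹  sig = ⟨2 | 1 1⟩
  P = {1,6}:  v_{1} + v_{6} = v_{7} + v_{8} + v_{9}  ⟹  sig = ⟨2 | 1 1 1⟩
  P = {4,5}:  v_{4} + v_{5} = v_{2} + v_{7} + v_{10}  ⟹  sig = ⟨2 | 1 1 1⟩
  P = {5,11}:  v_{5} + v_{11} = v_{2} + v_{7} + v_{8}  ⟹  sig = ⟨2 | 1 1 1⟩
  P = {4,6}:  v_{4} + v_{6} = v_{7} + v_{9} + v_{11} + v_{12}  ⟹  sig = ⟨2 | 1 1 1 1⟩
  P = {6,10}:  v_{6} + v_{10} = v_{7} + v_{8} + v_{9} + v_{12}  ⟹  sig = ⟨2 | 1 1 1 1⟩
  P = {3,5}:  v_{3} + v_{5} = v_{2} + v_{7} + 2·v_{8}  ⟹  sig = ⟨2 | 1 1 2⟩
  P = {5,6}:  v_{5} + v_{6} = v_{7} + 2·v_{8} + v_{12}  ⟹  sig = ⟨2 | 1 1 2⟩
  P = {2,7,9}:  v_{2} + v_{7} + v_{9} = 0  ⟹  sig = ⟨3 | 0⟩
  P = {2,7,8,10}:  v_{2} + v_{7} + v_{8} + v_{10} = v_{5}  ⟹  sig = ⟨4 | 1⟩
  P = {3,7,9,12}:  v_{3} + v_{7} + v_{9} + v_{12} = v_{6}  ⟹  sig = ⟨4 | 1⟩

Sorted signature multiset PRS(X):
{ ⟨2 | 0⟩ ×2,  ⟨2 | 1⟩ ×4,  ⟨2 | 1 1⟩ ×2,  ⟨2 | 1 1 1⟩ ×3,  ⟨2 | 1 1 1 1⟩ ×2,  ⟨2 | 1 1 2⟩ ×2,  ⟨3 | 0⟩,  ⟨4 | 1⟩ ×2 }
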